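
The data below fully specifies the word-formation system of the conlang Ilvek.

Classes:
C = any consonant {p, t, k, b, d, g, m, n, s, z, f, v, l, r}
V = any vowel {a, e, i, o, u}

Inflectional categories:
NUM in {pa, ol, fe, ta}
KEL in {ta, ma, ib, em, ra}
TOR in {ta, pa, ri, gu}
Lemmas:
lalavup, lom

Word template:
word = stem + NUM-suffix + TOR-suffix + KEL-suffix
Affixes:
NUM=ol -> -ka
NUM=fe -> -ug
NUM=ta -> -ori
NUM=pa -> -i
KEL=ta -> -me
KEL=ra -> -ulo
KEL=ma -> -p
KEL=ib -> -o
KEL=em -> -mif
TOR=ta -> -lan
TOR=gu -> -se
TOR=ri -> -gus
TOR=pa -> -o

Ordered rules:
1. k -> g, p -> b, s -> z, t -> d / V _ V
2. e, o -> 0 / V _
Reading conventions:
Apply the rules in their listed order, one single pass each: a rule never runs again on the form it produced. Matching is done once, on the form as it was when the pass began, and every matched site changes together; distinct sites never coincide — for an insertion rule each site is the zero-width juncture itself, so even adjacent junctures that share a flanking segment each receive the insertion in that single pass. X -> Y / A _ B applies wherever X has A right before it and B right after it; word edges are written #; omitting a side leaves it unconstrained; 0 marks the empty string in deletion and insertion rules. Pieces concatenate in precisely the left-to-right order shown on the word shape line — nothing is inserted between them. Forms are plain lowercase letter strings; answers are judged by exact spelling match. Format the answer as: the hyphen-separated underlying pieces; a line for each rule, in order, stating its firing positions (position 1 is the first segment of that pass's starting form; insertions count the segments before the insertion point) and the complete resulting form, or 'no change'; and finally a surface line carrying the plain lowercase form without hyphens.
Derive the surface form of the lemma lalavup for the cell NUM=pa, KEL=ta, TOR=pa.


underlying: lalavup-i-o-me
1. k -> g, p -> b, s -> z, t -> d / V _ V: fires at position(s) 7: lalavubiome
2. e, o -> 0 / V _: fires at position(s) 9: lalavubime
surface: lalavubime


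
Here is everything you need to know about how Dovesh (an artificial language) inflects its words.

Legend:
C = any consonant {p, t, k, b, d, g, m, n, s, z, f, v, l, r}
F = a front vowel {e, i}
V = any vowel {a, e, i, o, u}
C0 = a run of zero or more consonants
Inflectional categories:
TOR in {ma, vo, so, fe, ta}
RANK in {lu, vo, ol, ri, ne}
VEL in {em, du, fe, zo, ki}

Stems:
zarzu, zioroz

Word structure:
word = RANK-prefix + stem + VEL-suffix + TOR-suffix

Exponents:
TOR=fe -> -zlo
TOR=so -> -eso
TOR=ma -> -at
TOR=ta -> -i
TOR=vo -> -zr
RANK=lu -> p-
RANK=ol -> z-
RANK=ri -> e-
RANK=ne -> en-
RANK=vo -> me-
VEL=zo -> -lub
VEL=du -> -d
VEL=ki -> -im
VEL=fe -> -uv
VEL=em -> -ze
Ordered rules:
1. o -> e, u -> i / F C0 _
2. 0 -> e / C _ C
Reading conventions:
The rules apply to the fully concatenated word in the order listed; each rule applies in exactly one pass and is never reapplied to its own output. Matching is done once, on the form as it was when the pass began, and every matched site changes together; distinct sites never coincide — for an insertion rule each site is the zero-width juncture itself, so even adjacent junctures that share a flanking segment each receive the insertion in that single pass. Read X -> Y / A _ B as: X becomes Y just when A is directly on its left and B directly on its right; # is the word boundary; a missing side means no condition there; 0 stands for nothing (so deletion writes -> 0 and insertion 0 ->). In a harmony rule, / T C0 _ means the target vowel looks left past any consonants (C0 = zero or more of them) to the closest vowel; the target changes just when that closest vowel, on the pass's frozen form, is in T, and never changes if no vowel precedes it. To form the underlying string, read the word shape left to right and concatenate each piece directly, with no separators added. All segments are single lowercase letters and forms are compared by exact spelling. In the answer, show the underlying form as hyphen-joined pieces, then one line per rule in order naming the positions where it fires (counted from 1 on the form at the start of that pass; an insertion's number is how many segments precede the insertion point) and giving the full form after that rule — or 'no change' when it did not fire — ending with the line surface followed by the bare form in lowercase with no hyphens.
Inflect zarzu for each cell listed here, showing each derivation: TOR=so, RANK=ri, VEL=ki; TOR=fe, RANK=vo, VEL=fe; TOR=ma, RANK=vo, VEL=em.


cell TOR=so, RANK=ri, VEL=ki:
underlying: e-zarzu-im-eso
1. o -> e, u -> i / F C0 _: fires at position(s) 11: ezarzuimese
2. 0 -> e / C _ C: inserts after position(s) 4: ezarezuimese
surface: ezarezuimese

cell TOR=fe, RANK=vo, VEL=fe:
underlying: me-zarzu-uv-zlo
1. o -> e, u -> i / F C0 _: no change
2. 0 -> e / C _ C: inserts after position(s) 5, 9, 10: mezarezuuvezelo
surface: mezarezuuvezelo

cell TOR=ma, RANK=vo, VEL=em:
underlying: me-zarzu-ze-at
1. o -> e, u -> i / F C0 _: no change
2. 0 -> e / C _ C: inserts after position(s) 5: mezarezuzeat
surface: mezarezuzeat


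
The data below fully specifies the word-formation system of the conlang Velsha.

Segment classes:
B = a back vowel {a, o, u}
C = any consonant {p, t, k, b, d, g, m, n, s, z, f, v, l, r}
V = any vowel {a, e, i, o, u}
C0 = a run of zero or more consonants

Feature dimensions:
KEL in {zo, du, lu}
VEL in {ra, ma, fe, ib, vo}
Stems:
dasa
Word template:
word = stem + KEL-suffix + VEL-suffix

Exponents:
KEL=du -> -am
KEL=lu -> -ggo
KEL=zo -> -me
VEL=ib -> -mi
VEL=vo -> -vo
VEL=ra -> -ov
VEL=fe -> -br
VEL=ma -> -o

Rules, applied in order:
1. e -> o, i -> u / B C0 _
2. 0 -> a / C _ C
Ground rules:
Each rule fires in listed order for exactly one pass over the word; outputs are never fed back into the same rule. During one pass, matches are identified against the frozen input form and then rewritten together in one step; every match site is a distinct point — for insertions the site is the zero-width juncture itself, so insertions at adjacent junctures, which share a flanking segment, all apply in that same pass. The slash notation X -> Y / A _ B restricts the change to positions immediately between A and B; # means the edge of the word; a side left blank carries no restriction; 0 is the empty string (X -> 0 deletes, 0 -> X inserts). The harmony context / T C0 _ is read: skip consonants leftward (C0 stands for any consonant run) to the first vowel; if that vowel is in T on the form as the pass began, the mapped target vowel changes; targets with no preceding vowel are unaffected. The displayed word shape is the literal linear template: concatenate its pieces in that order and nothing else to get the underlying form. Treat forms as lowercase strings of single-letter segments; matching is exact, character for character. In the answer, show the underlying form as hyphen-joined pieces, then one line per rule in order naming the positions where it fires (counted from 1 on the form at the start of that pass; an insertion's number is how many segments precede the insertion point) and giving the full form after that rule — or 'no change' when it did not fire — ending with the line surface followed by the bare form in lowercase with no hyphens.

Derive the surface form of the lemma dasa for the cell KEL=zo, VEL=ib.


underlying: dasa-me-mi
1. e -> o, i -> u / B C0 _: fires at position(s) 6: dasamomi
2. 0 -> a / C _ C: no change
surface: dasamomi


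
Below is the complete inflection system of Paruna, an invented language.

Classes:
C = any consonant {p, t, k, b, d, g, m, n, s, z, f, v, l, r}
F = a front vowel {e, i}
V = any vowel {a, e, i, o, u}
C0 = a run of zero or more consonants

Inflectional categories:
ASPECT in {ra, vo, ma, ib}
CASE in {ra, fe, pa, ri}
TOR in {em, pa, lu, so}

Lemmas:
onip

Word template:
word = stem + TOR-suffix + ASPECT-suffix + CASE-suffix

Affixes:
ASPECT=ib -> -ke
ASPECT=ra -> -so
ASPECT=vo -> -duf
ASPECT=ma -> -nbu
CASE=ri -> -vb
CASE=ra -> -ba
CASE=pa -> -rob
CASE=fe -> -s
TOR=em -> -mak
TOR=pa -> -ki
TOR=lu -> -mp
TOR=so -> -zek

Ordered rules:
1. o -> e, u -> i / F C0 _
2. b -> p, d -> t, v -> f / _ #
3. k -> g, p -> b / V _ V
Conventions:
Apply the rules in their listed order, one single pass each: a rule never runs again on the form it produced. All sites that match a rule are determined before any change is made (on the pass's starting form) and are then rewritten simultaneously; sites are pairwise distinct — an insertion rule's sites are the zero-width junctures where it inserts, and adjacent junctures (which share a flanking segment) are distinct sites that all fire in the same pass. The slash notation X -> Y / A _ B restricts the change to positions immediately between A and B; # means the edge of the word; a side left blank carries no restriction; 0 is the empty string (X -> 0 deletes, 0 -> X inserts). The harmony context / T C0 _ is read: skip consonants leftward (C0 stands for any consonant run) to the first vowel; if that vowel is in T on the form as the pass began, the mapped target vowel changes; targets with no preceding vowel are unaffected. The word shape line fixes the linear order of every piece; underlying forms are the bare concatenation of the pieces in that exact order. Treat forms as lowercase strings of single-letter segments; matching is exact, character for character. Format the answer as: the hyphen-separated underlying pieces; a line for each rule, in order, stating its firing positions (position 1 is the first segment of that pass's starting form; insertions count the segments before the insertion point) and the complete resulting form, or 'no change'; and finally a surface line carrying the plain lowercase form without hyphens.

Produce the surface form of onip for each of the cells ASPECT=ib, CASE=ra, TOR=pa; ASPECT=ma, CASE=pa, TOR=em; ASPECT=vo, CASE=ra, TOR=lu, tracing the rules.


cell ASPECT=ib, CASE=ra, TOR=pa:
underlying: onip-ki-ke-ba
1. o -> e, u -> i / F C0 _: no change
2. b -> p, d -> t, v -> f / _ #: no change
3. k -> g, p -> b / V _ V: fires at position(s) 7: onipkigeba
surface: onipkigeba

cell ASPECT=ma, CASE=pa, TOR=em:
underlying: onip-mak-nbu-rob
1. o -> e, u -> i / F C0 _: no change
2. b -> p, d -> t, v -> f / _ #: fires at position(s) 13: onipmaknburop
3. k -> g, p -> b / V _ V: no change
surface: onipmaknburop

cell ASPECT=vo, CASE=ra, TOR=lu:
underlying: onip-mp-duf-ba
1. o -> e, u -> i / F C0 _: fires at position(s) 8: onipmpdifba
2. b -> p, d -> t, v -> f / _ #: no change
3. k -> g, p -> b / V _ V: no change
surface: onipmpdifba


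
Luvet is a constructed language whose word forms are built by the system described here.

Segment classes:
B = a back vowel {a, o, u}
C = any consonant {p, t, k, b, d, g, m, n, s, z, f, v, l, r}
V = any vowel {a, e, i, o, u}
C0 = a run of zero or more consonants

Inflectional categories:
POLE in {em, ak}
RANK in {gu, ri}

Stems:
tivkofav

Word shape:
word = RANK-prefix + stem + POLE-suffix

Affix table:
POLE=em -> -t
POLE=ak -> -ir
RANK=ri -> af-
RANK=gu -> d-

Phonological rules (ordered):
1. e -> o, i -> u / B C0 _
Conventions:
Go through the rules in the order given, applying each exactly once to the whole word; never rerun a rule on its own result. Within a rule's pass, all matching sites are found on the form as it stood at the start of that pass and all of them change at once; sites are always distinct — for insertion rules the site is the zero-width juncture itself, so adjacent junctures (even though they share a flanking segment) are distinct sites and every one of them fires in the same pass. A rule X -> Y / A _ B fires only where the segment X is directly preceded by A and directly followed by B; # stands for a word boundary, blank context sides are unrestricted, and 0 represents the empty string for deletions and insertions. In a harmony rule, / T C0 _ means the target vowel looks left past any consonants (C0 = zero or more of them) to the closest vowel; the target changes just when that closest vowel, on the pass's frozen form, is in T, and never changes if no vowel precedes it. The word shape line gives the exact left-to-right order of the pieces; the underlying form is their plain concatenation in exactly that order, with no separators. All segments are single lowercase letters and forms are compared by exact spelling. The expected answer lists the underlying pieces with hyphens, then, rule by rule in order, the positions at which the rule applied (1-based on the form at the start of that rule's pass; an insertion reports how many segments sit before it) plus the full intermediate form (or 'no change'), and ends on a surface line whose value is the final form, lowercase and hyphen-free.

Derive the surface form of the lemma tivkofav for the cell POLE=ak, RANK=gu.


underlying: d-tivkofav-ir
1. e -> o, i -> u / B C0 _: fires at position(s) 10: dtivkofavur
surface: dtivkofavur


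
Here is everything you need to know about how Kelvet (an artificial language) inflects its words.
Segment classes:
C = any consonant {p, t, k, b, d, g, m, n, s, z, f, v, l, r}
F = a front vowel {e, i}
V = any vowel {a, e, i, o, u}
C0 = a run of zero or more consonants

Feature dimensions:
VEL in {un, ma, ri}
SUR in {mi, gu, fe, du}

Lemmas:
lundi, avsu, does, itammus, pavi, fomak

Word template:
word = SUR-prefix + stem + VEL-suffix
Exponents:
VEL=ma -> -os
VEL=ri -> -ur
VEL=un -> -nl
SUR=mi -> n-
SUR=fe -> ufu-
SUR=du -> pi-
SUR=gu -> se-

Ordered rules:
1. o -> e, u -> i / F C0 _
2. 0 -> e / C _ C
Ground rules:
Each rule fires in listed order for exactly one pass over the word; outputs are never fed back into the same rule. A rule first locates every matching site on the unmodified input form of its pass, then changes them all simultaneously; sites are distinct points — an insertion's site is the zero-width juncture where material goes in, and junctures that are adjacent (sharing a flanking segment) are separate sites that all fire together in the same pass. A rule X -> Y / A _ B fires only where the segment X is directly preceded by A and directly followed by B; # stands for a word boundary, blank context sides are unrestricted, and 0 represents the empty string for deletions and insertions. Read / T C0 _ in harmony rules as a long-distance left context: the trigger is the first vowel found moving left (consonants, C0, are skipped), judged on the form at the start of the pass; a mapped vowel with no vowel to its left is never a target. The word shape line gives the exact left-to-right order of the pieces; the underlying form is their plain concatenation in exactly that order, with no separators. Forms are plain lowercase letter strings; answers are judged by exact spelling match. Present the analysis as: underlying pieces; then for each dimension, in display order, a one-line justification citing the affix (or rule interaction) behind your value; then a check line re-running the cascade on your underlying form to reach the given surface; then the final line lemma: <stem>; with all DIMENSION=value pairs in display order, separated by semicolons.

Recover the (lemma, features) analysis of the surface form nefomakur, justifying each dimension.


underlying: n-fomak-ur
VEL=ri - signalled by the affix -ur
SUR=mi - signalled by the affix n-
check: nfomakur -> nfomakur -> nefomakur
lemma: fomak; VEL=ri; SUR=mi


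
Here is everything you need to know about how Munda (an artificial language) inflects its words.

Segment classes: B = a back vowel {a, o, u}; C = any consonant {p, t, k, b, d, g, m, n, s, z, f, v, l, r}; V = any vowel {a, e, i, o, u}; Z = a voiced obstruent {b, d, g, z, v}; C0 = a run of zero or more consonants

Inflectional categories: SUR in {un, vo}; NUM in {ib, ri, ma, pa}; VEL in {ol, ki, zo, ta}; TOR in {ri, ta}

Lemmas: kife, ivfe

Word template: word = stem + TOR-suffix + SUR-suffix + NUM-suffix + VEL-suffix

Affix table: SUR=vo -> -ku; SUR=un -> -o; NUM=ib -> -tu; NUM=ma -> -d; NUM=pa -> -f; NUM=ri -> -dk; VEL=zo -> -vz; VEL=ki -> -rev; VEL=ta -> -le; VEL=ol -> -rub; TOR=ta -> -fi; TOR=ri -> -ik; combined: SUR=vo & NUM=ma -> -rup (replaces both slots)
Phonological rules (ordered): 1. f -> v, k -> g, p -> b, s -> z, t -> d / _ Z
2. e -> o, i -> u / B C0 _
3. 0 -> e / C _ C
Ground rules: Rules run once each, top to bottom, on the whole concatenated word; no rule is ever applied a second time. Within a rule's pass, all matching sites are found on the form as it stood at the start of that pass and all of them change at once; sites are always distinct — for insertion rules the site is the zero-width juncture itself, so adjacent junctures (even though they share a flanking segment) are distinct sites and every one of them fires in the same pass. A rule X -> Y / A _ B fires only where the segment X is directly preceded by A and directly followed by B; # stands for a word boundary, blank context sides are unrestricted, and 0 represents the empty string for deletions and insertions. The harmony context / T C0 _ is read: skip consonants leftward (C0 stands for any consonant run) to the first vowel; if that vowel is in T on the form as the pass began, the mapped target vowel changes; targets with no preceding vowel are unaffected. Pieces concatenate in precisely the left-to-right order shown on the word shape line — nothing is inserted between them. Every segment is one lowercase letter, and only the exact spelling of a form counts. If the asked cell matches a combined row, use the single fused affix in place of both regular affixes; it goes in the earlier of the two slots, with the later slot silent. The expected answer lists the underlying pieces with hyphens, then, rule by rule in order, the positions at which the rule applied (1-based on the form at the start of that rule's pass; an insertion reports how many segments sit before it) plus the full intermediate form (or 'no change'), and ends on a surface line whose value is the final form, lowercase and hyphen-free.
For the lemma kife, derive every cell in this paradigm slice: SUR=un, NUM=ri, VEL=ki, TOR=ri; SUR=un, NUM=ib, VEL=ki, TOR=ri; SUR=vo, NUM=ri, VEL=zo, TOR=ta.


cell SUR=un, NUM=ri, VEL=ki, TOR=ri:
underlying: kife-ik-o-dk-rev
1. f -> v, k -> g, p -> b, s -> z, t -> d / _ Z: no change
2. e -> o, i -> u / B C0 _: fires at position(s) 11: kifeikodkrov
3. 0 -> e / C _ C: inserts after position(s) 8, 9: kifeikodekerov
surface: kifeikodekerov

cell SUR=un, NUM=ib, VEL=ki, TOR=ri:
underlying: kife-ik-o-tu-rev
1. f -> v, k -> g, p -> b, s -> z, t -> d / _ Z: no change
2. e -> o, i -> u / B C0 _: fires at position(s) 11: kifeikoturov
3. 0 -> e / C _ C: no change
surface: kifeikoturov

cell SUR=vo, NUM=ri, VEL=zo, TOR=ta:
underlying: kife-fi-ku-dk-vz
1. f -> v, k -> g, p -> b, s -> z, t -> d / _ Z: fires at position(s) 10: kifefikudgvz
2. e -> o, i -> u / B C0 _: no change
3. 0 -> e / C _ C: inserts after position(s) 9, 10, 11: kifefikudegevez
surface: kifefikudegevez


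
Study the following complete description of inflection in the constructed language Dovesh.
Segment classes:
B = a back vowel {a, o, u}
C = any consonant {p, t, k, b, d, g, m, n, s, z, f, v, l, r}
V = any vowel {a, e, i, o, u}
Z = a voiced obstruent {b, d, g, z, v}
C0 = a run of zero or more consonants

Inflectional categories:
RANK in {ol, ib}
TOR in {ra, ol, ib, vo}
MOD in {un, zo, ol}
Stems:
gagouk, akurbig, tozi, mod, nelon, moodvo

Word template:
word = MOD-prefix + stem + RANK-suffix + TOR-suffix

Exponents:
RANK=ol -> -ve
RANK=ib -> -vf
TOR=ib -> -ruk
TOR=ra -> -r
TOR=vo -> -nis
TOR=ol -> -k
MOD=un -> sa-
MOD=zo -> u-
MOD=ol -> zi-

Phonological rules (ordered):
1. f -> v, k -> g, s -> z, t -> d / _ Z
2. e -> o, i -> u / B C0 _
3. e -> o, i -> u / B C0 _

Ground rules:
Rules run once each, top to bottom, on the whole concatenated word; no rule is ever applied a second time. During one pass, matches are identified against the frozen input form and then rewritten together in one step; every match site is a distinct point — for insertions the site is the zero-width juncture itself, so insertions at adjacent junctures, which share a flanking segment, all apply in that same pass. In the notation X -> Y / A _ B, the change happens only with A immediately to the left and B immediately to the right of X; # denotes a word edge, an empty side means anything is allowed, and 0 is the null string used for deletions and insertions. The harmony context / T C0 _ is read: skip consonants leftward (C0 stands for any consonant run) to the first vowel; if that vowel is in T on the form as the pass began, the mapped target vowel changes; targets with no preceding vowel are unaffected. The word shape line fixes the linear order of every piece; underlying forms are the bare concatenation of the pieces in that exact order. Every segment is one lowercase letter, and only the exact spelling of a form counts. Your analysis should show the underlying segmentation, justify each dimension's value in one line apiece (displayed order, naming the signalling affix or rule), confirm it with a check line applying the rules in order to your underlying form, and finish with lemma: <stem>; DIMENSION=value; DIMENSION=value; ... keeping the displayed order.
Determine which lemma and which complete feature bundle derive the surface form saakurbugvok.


underlying: sa-akurbig-ve-k
RANK=ol - signalled by the affix -ve
TOR=ol - signalled by the affix -k
MOD=un - signalled by the affix sa-
check: saakurbigvek -> saakurbigvek -> saakurbugvek -> saakurbugvok
lemma: akurbig; RANK=ol; TOR=ol; MOD=un


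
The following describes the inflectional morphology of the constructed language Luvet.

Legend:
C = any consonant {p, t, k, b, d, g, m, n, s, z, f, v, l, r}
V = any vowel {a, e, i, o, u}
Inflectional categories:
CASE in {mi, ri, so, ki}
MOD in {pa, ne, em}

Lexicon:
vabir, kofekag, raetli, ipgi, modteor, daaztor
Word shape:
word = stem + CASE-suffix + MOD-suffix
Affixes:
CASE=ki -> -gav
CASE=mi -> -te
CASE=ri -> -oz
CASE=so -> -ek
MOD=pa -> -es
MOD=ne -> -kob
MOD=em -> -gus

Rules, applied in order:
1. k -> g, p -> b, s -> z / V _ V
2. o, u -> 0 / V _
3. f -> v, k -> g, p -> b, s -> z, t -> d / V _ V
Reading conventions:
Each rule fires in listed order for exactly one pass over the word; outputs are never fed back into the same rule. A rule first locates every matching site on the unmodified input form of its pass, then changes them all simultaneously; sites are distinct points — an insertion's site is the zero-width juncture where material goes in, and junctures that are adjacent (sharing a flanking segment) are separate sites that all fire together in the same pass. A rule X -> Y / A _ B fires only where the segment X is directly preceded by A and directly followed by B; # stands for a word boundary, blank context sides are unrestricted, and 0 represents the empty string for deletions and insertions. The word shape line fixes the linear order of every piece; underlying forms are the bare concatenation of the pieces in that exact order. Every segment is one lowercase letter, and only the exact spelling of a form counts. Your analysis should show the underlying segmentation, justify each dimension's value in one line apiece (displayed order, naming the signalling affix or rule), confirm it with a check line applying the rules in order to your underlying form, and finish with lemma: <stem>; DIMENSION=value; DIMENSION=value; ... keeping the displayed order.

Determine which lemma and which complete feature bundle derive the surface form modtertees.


underlying: modteor-te-es
CASE=mi - signalled by the affix -te
MOD=pa - signalled by the affix -es
check: modteortees -> modteortees -> modtertees -> modtertees
lemma: modteor; CASE=mi; MOD=pa


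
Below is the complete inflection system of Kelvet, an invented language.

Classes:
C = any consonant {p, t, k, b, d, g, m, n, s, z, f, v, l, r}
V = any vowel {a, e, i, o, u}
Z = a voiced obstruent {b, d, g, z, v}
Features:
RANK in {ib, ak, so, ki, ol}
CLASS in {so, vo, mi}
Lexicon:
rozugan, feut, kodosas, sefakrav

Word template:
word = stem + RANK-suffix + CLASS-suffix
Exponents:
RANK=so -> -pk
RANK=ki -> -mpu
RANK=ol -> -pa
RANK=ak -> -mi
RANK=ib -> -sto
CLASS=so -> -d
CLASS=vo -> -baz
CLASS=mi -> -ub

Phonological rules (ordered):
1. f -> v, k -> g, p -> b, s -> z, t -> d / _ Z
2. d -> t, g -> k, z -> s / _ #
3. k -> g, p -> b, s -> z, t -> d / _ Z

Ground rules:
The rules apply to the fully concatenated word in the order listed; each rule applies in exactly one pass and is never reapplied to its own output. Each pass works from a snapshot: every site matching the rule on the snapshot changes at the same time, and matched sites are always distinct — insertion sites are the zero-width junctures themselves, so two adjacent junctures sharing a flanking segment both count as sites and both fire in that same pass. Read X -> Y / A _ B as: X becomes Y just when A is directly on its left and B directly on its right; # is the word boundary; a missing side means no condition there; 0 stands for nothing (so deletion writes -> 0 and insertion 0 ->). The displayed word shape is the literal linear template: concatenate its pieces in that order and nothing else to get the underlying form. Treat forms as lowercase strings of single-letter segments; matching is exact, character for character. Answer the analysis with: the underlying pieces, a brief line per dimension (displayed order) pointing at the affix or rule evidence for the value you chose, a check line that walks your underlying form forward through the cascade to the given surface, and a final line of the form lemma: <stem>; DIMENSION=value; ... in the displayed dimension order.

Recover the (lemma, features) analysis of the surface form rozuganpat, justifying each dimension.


underlying: rozugan-pa-d
RANK=ol - signalled by the affix -pa
CLASS=so - signalled by the affix -d
check: rozuganpad -> rozuganpad -> rozuganpat -> rozuganpat
lemma: rozugan; RANK=ol; CLASS=so


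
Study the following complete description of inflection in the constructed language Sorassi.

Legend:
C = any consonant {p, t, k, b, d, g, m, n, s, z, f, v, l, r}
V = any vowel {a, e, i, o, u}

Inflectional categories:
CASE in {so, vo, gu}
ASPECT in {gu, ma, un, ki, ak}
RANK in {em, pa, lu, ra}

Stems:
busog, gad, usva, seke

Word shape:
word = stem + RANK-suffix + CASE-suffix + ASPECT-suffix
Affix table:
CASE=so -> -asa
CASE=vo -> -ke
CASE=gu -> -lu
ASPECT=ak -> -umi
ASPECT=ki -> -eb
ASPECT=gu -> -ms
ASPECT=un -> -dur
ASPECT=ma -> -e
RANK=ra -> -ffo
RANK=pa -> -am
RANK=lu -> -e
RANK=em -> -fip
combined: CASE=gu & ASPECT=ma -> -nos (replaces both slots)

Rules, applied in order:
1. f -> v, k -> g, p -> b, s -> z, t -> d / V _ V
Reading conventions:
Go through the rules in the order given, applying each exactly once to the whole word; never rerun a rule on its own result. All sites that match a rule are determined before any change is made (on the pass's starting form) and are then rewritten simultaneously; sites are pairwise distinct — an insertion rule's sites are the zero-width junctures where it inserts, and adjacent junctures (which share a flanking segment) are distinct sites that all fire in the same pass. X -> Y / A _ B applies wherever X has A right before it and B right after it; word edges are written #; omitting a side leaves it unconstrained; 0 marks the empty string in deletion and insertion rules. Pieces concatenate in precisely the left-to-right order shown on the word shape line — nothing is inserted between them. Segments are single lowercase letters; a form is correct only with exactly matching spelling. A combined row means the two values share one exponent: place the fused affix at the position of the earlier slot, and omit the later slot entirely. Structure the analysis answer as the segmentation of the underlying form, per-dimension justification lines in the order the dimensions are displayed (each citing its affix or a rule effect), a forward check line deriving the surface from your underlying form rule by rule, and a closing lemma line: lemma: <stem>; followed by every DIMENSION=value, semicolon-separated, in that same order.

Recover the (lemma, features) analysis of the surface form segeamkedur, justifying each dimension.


underlying: seke-am-ke-dur
CASE=vo - signalled by the affix -ke
ASPECT=un - signalled by the affix -dur
RANK=pa - signalled by the affix -am
check: sekeamkedur -> segeamkedur
lemma: seke; CASE=vo; ASPECT=un; RANK=pa


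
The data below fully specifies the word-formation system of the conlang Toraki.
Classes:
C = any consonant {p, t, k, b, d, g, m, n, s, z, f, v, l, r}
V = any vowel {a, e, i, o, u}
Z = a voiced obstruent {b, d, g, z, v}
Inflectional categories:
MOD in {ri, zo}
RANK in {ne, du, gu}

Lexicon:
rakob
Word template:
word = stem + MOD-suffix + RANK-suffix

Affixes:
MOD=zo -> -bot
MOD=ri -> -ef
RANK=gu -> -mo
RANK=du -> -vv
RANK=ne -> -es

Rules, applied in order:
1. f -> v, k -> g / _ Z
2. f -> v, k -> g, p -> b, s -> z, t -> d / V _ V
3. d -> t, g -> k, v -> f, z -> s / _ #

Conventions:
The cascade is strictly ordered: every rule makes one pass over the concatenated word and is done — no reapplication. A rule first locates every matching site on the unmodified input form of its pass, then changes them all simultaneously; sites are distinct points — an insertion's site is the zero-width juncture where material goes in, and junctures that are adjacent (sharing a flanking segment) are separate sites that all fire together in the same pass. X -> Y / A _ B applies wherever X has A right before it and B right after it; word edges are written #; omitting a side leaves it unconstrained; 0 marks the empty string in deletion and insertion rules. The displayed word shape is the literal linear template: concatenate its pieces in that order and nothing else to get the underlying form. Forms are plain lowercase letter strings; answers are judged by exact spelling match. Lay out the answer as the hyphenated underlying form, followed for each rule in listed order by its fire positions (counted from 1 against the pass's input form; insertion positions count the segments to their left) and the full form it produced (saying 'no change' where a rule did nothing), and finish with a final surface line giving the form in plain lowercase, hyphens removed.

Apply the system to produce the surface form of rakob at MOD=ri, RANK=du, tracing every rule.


underlying: rakob-ef-vv
1. f -> v, k -> g / _ Z: fires at position(s) 7: rakobevvv
2. f -> v, k -> g, p -> b, s -> z, t -> d / V _ V: fires at position(s) 3: ragobevvv
3. d -> t, g -> k, v -> f, z -> s / _ #: fires at position(s) 9: ragobevvf
surface: ragobevvf


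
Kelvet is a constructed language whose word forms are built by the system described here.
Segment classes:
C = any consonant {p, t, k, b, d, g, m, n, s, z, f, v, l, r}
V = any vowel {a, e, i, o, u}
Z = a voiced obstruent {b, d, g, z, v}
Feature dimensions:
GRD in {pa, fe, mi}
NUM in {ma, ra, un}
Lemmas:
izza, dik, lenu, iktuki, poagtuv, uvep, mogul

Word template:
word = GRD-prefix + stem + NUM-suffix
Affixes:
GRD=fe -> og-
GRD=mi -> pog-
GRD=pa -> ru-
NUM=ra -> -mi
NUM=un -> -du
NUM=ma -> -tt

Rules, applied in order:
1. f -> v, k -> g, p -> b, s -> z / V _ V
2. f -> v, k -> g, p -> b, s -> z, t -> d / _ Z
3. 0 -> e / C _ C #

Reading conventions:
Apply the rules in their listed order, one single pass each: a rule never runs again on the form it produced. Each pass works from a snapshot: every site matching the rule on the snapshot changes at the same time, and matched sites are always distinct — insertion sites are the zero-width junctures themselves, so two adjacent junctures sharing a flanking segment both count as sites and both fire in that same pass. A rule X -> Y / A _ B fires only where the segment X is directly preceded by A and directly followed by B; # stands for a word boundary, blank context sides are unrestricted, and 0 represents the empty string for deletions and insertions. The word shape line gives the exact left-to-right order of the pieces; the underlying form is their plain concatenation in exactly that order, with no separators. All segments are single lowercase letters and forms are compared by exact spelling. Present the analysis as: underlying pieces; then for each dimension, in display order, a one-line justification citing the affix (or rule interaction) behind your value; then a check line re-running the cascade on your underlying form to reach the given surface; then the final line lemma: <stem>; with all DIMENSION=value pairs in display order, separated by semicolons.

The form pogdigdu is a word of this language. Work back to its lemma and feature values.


underlying: pog-dik-du
GRD=mi - signalled by the affix pog-
NUM=un - signalled by the affix -du
check: pogdikdu -> pogdikdu -> pogdigdu -> pogdigdu
lemma: dik; GRD=mi; NUM=un


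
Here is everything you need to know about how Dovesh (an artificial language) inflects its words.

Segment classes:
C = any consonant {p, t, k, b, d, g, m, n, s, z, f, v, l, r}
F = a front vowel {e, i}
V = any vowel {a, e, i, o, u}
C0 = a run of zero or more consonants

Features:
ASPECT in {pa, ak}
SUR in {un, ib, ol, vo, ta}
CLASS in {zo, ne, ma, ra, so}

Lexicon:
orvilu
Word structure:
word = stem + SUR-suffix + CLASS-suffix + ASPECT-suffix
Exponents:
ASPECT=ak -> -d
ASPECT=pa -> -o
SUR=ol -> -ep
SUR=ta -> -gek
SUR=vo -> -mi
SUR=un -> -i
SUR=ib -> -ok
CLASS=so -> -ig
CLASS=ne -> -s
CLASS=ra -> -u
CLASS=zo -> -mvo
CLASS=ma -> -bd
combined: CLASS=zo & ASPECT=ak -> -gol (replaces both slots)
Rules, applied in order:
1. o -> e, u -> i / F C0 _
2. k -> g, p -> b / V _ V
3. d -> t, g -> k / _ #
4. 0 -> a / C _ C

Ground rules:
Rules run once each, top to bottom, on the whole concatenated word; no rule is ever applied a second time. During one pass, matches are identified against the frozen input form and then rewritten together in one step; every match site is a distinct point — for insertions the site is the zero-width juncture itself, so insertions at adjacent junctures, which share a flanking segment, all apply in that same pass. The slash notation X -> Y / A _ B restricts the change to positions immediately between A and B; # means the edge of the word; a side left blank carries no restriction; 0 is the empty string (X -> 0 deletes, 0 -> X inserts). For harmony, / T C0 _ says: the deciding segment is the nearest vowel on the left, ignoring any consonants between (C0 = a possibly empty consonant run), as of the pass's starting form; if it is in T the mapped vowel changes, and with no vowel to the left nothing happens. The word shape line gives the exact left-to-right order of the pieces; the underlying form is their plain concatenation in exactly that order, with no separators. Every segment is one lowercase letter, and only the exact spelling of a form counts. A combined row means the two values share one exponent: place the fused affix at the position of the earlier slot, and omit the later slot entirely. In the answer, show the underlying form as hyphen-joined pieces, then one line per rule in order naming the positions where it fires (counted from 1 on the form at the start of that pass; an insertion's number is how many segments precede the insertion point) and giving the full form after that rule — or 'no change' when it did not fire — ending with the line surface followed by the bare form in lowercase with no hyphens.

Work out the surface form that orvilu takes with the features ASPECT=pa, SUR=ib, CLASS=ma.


underlying: orvilu-ok-bd-o
1. o -> e, u -> i / F C0 _: fires at position(s) 6: orviliokbdo
2. k -> g, p -> b / V _ V: no change
3. d -> t, g -> k / _ #: no change
4. 0 -> a / C _ C: inserts after position(s) 2, 8, 9: oraviliokabado
surface: oraviliokabado


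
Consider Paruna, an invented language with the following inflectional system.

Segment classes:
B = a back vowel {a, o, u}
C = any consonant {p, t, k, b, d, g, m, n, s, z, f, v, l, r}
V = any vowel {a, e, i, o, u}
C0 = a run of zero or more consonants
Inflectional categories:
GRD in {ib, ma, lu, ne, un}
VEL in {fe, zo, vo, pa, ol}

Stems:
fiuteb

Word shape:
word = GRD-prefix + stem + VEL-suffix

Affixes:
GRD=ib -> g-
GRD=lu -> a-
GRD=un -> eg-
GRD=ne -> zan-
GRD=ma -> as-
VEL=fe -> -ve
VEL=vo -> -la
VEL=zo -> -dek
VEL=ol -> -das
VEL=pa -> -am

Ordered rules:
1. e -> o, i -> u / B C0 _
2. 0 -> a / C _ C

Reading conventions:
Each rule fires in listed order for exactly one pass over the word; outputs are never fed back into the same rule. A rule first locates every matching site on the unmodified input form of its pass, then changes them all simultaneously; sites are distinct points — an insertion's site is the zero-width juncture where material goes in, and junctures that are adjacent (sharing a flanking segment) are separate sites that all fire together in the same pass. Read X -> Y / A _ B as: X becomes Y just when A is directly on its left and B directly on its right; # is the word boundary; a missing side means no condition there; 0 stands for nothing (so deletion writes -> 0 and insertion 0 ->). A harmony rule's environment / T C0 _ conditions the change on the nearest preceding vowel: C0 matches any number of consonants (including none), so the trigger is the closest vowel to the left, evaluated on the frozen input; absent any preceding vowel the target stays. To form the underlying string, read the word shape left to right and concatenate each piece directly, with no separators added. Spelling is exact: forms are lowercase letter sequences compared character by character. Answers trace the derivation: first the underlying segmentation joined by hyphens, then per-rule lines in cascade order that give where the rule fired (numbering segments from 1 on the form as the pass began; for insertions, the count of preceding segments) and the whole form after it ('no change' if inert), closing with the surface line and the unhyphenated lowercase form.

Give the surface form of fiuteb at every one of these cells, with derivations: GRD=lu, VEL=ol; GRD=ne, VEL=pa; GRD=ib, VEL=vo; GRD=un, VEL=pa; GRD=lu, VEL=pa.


cell GRD=lu, VEL=ol:
underlying: a-fiuteb-das
1. e -> o, i -> u / B C0 _: fires at position(s) 3, 6: afuutobdas
2. 0 -> a / C _ C: inserts after position(s) 7: afuutobadas
surface: afuutobadas

cell GRD=ne, VEL=pa:
underlying: zan-fiuteb-am
1. e -> o, i -> u / B C0 _: fires at position(s) 5, 8: zanfuutobam
2. 0 -> a / C _ C: inserts after position(s) 3: zanafuutobam
surface: zanafuutobam

cell GRD=ib, VEL=vo:
underlying: g-fiuteb-la
1. e -> o, i -> u / B C0 _: fires at position(s) 6: gfiutobla
2. 0 -> a / C _ C: inserts after position(s) 1, 7: gafiutobala
surface: gafiutobala

cell GRD=un, VEL=pa:
underlying: eg-fiuteb-am
1. e -> o, i -> u / B C0 _: fires at position(s) 7: egfiutobam
2. 0 -> a / C _ C: inserts after position(s) 2: egafiutobam
surface: egafiutobam

cell GRD=lu, VEL=pa:
underlying: a-fiuteb-am
1. e -> o, i -> u / B C0 _: fires at position(s) 3, 6: afuutobam
2. 0 -> a / C _ C: no change
surface: afuutobam


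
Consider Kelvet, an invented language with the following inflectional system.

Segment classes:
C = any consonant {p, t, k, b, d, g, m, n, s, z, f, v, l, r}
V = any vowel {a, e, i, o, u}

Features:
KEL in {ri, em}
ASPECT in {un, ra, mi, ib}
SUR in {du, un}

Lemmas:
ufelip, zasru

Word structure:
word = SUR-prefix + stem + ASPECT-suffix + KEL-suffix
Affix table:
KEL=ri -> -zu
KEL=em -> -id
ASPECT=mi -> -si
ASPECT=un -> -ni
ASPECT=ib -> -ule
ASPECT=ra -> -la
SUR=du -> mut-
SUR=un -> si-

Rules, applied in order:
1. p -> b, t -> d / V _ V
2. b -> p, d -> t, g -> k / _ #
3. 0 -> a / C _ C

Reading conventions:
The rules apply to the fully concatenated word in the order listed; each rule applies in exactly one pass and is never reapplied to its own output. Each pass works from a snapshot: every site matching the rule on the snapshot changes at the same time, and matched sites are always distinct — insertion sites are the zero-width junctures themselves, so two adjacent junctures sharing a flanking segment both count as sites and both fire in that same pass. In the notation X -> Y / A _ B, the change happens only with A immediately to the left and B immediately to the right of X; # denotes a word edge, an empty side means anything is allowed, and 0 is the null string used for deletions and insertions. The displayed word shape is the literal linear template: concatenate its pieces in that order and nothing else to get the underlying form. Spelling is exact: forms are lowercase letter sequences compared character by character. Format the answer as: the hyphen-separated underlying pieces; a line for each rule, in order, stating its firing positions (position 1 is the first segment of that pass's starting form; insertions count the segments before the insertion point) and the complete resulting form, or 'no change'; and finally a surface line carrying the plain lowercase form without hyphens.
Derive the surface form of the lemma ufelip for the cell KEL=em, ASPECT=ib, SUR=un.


underlying: si-ufelip-ule-id
1. p -> b, t -> d / V _ V: fires at position(s) 8: siufelibuleid
2. b -> p, d -> t, g -> k / _ #: fires at position(s) 13: siufelibuleit
3. 0 -> a / C _ C: no change
surface: siufelibuleit
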